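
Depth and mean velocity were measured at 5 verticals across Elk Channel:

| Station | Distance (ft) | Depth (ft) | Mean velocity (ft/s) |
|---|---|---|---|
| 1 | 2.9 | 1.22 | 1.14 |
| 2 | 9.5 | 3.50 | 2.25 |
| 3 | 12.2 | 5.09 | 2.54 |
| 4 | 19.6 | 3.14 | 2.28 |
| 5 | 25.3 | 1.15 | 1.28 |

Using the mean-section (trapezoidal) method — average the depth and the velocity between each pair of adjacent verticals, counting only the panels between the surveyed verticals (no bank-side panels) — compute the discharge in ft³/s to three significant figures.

149 ft³/s

Panel 1-2: Δb = 6.6 ft, d̄ = (1.22+3.50)/2 = 2.36, v̄ = (1.14+2.25)/2 = 1.695 → q = 6.6×2.36×1.695 = 26.40 ft³/s
Panel 2-3: Δb = 2.7 ft, d̄ = (3.50+5.09)/2 = 4.295, v̄ = (2.25+2.54)/2 = 2.395 → q = 2.7×4.295×2.395 = 27.77 ft³/s
Panel 3-4: Δb = 7.4 ft, d̄ = (5.09+3.14)/2 = 4.115, v̄ = (2.54+2.28)/2 = 2.41 → q = 7.4×4.115×2.41 = 73.39 ft³/s
Panel 4-5: Δb = 5.7 ft, d̄ = (3.14+1.15)/2 = 2.145, v̄ = (2.28+1.28)/2 = 1.78 → q = 5.7×2.145×1.78 = 21.76 ft³/s
Q = Σ q = 149.3 ft³/s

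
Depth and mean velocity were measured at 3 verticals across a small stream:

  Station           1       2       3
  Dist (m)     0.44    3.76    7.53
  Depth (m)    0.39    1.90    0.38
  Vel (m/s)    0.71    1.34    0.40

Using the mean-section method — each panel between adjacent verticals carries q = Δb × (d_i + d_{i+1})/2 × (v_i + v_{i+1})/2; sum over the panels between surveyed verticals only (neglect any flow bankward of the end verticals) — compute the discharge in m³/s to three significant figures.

Panel 1-2: Δb = 3.32 m, d̄ = (0.39+1.90)/2 = 1.145, v̄ = (0.71+1.34)/2 = 1.025 → q = 3.32×1.145×1.025 = 3.896 m³/s
Panel 2-3: Δb = 3.77 m, d̄ = (1.90+0.38)/2 = 1.14, v̄ = (1.34+0.40)/2 = 0.87 → q = 3.77×1.14×0.87 = 3.739 m³/s
Q = Σ q = 7.636 m³/s

7.64 m³/s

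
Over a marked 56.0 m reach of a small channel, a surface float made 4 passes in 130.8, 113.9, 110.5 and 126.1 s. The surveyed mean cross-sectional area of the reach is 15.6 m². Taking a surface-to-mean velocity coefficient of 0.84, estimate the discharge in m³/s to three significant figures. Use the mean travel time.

6.10 m³/s

t̄ = (130.8 + 113.9 + 110.5 + 126.1) / 4 = 120.325 s
v_surface = L / t̄ = 56.0 / 120.325 = 0.4654 m/s
v_mean = 0.84 × 0.4654 = 0.3909 m/s
Q = A × v_mean = 15.6 × 0.3909 = 6.099 m³/s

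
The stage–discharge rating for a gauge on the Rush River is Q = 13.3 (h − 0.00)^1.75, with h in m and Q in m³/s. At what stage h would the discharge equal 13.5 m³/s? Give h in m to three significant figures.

h − h₀ = (Q/C)^(1/b) = (13.5/13.3)^(1/1.75) = 1.009 m
h = 0.00 + 1.009 = 1.009 m

1.01 m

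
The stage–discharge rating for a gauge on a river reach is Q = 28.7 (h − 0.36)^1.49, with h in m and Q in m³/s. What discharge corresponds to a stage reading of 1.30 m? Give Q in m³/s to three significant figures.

Q = 28.7 × (1.30 − 0.36)^1.49 = 28.7 × 0.94^1.49 = 26.17 m³/s

26.2 m³/s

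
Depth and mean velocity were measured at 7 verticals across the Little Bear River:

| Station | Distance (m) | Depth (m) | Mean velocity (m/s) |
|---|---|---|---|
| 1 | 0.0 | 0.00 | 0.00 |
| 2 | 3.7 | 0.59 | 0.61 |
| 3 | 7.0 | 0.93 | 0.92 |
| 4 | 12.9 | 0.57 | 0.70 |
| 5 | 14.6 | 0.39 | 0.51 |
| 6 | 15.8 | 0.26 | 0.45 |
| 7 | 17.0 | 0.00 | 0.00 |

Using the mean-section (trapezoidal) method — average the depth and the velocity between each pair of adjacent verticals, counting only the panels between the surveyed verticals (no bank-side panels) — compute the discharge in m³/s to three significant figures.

6.55 m³/s

Panel 1-2: Δb = 3.7 m, d̄ = (0.00+0.59)/2 = 0.295, v̄ = (0.00+0.61)/2 = 0.305 → q = 3.7×0.295×0.305 = 0.3329 m³/s
Panel 2-3: Δb = 3.3 m, d̄ = (0.59+0.93)/2 = 0.76, v̄ = (0.61+0.92)/2 = 0.765 → q = 3.3×0.76×0.765 = 1.919 m³/s
Panel 3-4: Δb = 5.9 m, d̄ = (0.93+0.57)/2 = 0.75, v̄ = (0.92+0.70)/2 = 0.81 → q = 5.9×0.75×0.81 = 3.584 m³/s
Panel 4-5: Δb = 1.7 m, d̄ = (0.57+0.39)/2 = 0.48, v̄ = (0.70+0.51)/2 = 0.605 → q = 1.7×0.48×0.605 = 0.4937 m³/s
Panel 5-6: Δb = 1.2 m, d̄ = (0.39+0.26)/2 = 0.325, v̄ = (0.51+0.45)/2 = 0.48 → q = 1.2×0.325×0.48 = 0.1872 m³/s
Panel 6-7: Δb = 1.2 m, d̄ = (0.26+0.00)/2 = 0.13, v̄ = (0.45+0.00)/2 = 0.225 → q = 1.2×0.13×0.225 = 0.03510 m³/s
Q = Σ q = 6.552 m³/s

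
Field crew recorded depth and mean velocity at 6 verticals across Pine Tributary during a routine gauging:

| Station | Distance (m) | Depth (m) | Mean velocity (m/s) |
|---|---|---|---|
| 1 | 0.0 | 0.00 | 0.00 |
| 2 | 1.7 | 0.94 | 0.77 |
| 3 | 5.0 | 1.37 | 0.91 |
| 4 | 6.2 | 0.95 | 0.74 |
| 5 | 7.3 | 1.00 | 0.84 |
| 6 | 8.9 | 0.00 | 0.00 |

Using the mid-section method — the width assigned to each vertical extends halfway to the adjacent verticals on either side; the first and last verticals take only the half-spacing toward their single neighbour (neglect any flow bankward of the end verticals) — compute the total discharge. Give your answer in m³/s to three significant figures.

6.56 m³/s

w_2 = (5.0 − 0.0)/2 = 2.5 m; q_2 = 0.77 × 0.94 × 2.5 = 1.810 m³/s
w_3 = (6.2 − 1.7)/2 = 2.25 m; q_3 = 0.91 × 1.37 × 2.25 = 2.805 m³/s
w_4 = (7.3 − 5.0)/2 = 1.15 m; q_4 = 0.74 × 0.95 × 1.15 = 0.8085 m³/s
w_5 = (8.9 − 6.2)/2 = 1.35 m; q_5 = 0.84 × 1.00 × 1.35 = 1.134 m³/s
Stations 1, 6 contribute zero (depth or velocity is 0).
Q = Σ qᵢ = 6.557 m³/s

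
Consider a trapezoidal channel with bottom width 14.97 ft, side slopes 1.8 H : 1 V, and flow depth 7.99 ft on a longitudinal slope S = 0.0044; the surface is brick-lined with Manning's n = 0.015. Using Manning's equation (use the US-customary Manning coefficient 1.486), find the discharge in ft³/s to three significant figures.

4450 ft³/s

A = (b + z·y)·y = (14.97 + 1.8×7.99)×7.99 = 234.5 ft²
P = b + 2y√(1+z²) = 14.97 + 2×7.99×√(1+1.8²) = 47.87 ft
R = A/P = 234.5/47.87 = 4.899 ft
Q = (1.486/n)·A·R^(2/3)·S^(1/2) = (1.486/0.015) × 234.5 × 4.899^(2/3) × 0.0044^(1/2) = 4445 ft³/s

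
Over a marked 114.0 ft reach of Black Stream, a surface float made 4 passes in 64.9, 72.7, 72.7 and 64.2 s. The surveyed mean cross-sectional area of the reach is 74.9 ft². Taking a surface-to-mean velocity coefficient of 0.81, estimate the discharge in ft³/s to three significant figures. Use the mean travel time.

t̄ = (64.9 + 72.7 + 72.7 + 64.2) / 4 = 68.625 s
v_surface = L / t̄ = 114.0 / 68.625 = 1.661 ft/s
v_mean = 0.81 × 1.661 = 1.346 ft/s
Q = A × v_mean = 74.9 × 1.346 = 100.8 ft³/s

101 ft³/s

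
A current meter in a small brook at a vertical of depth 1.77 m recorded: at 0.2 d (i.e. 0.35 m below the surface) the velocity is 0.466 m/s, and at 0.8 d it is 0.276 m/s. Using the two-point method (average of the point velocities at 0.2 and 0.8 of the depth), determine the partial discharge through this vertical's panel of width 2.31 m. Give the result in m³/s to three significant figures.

v̄ = (0.466 + 0.276) / 2 = 0.3710 m/s
q = v̄ × d × w = 0.3710 × 1.77 × 2.31 = 1.517 m³/s

1.52 m³/s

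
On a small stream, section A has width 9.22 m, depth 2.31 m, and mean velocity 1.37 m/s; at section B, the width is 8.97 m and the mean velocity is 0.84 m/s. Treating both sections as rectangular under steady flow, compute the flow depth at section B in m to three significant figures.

3.87 m

Q = A₁V₁ = (9.22×2.31) × 1.37 = 29.18 m³/s
d₂ = Q/(b₂ V₂) = 29.18/(8.97×0.84) = 3.873 m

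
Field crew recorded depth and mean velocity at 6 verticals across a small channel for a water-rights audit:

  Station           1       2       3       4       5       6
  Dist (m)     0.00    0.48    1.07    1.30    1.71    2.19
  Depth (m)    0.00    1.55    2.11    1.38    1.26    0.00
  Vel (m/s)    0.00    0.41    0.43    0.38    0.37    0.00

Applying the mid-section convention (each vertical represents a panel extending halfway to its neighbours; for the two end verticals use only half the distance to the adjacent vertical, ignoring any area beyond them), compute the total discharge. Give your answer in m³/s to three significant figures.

w_2 = (1.07 − 0.00)/2 = 0.535 m; q_2 = 0.41 × 1.55 × 0.535 = 0.3400 m³/s
w_3 = (1.30 − 0.48)/2 = 0.41 m; q_3 = 0.43 × 2.11 × 0.41 = 0.3720 m³/s
w_4 = (1.71 − 1.07)/2 = 0.32 m; q_4 = 0.38 × 1.38 × 0.32 = 0.1678 m³/s
w_5 = (2.19 − 1.30)/2 = 0.445 m; q_5 = 0.37 × 1.26 × 0.445 = 0.2075 m³/s
Stations 1, 6 contribute zero (depth or velocity is 0).
Q = Σ qᵢ = 1.087 m³/s

1.09 m³/s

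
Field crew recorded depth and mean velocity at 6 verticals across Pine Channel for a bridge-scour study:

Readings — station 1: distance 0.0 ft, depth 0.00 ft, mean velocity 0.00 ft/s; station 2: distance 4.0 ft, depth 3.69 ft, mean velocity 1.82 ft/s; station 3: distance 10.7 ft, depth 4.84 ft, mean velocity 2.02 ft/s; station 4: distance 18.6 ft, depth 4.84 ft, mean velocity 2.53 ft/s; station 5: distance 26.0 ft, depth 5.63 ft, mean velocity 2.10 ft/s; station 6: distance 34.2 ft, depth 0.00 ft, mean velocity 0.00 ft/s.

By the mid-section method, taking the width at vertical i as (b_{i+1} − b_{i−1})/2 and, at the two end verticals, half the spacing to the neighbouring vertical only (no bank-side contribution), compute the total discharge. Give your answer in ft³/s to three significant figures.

w_2 = (10.7 − 0.0)/2 = 5.35 ft; q_2 = 1.82 × 3.69 × 5.35 = 35.93 ft³/s
w_3 = (18.6 − 4.0)/2 = 7.3 ft; q_3 = 2.02 × 4.84 × 7.3 = 71.37 ft³/s
w_4 = (26.0 − 10.7)/2 = 7.65 ft; q_4 = 2.53 × 4.84 × 7.65 = 93.68 ft³/s
w_5 = (34.2 − 18.6)/2 = 7.8 ft; q_5 = 2.10 × 5.63 × 7.8 = 92.22 ft³/s
Stations 1, 6 contribute zero (depth or velocity is 0).
Q = Σ qᵢ = 293.2 ft³/s

293 ft³/s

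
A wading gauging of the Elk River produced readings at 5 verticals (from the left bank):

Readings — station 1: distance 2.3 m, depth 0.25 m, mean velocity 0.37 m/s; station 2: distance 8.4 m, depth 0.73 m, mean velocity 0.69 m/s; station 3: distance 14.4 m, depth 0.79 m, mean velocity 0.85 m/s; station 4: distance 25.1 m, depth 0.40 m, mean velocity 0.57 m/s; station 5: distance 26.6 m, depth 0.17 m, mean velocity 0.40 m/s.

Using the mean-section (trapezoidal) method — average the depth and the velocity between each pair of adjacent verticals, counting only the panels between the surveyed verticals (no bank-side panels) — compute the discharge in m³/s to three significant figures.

Panel 1-2: Δb = 6.1 m, d̄ = (0.25+0.73)/2 = 0.49, v̄ = (0.37+0.69)/2 = 0.53 → q = 6.1×0.49×0.53 = 1.584 m³/s
Panel 2-3: Δb = 6 m, d̄ = (0.73+0.79)/2 = 0.76, v̄ = (0.69+0.85)/2 = 0.77 → q = 6×0.76×0.77 = 3.511 m³/s
Panel 3-4: Δb = 10.7 m, d̄ = (0.79+0.40)/2 = 0.595, v̄ = (0.85+0.57)/2 = 0.71 → q = 10.7×0.595×0.71 = 4.520 m³/s
Panel 4-5: Δb = 1.5 m, d̄ = (0.40+0.17)/2 = 0.285, v̄ = (0.57+0.40)/2 = 0.485 → q = 1.5×0.285×0.485 = 0.2073 m³/s
Q = Σ q = 9.823 m³/s

9.82 m³/s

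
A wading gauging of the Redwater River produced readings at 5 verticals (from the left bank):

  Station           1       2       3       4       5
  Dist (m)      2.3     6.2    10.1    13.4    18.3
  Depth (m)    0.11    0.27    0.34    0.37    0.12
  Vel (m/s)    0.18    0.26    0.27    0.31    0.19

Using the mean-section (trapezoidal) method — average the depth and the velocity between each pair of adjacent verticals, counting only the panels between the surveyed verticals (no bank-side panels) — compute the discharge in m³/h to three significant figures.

4030 m³/h

Panel 1-2: Δb = 3.9 m, d̄ = (0.11+0.27)/2 = 0.19, v̄ = (0.18+0.26)/2 = 0.22 → q = 3.9×0.19×0.22 = 0.1630 m³/s
Panel 2-3: Δb = 3.9 m, d̄ = (0.27+0.34)/2 = 0.305, v̄ = (0.26+0.27)/2 = 0.265 → q = 3.9×0.305×0.265 = 0.3152 m³/s
Panel 3-4: Δb = 3.3 m, d̄ = (0.34+0.37)/2 = 0.355, v̄ = (0.27+0.31)/2 = 0.29 → q = 3.3×0.355×0.29 = 0.3397 m³/s
Panel 4-5: Δb = 4.9 m, d̄ = (0.37+0.12)/2 = 0.245, v̄ = (0.31+0.19)/2 = 0.25 → q = 4.9×0.245×0.25 = 0.3001 m³/s
Q = Σ q = 1.118 m³/s
= 1.118 × 3600 = 4025 m³/h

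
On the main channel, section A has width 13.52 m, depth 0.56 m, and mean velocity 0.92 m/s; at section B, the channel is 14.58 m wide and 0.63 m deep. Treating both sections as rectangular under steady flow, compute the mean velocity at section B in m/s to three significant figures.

Q = A₁V₁ = (13.52×0.56) × 0.92 = 6.966 m³/s
A₂ = 14.58 × 0.63 = 9.185 m²
V₂ = Q/A₂ = 6.966/9.185 = 0.7583 m/s

0.758 m/s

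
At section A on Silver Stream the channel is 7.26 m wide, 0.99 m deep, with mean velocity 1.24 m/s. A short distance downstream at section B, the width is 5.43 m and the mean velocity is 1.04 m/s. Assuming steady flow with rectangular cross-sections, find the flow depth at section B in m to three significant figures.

Q = A₁V₁ = (7.26×0.99) × 1.24 = 8.912 m³/s
d₂ = Q/(b₂ V₂) = 8.912/(5.43×1.04) = 1.578 m

1.58 m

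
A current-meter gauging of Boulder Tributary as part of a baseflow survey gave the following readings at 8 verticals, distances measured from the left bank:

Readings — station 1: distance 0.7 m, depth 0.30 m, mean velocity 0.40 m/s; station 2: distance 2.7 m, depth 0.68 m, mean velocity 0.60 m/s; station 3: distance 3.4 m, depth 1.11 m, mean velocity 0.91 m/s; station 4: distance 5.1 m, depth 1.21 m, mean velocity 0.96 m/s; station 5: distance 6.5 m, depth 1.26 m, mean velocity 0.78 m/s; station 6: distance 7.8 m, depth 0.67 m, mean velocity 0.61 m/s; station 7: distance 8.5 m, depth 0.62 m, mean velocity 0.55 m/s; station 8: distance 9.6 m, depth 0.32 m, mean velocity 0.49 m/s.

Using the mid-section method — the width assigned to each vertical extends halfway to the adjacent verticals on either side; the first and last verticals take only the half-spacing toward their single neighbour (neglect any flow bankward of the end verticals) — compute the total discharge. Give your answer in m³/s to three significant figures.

w_1 = (2.7 − 0.7)/2 = 1 m; q_1 = 0.40 × 0.30 × 1 = 0.1200 m³/s
w_2 = (3.4 − 0.7)/2 = 1.35 m; q_2 = 0.60 × 0.68 × 1.35 = 0.5508 m³/s
w_3 = (5.1 − 2.7)/2 = 1.2 m; q_3 = 0.91 × 1.11 × 1.2 = 1.212 m³/s
w_4 = (6.5 − 3.4)/2 = 1.55 m; q_4 = 0.96 × 1.21 × 1.55 = 1.800 m³/s
w_5 = (7.8 − 5.1)/2 = 1.35 m; q_5 = 0.78 × 1.26 × 1.35 = 1.327 m³/s
w_6 = (8.5 − 6.5)/2 = 1 m; q_6 = 0.61 × 0.67 × 1 = 0.4087 m³/s
w_7 = (9.6 − 7.8)/2 = 0.9 m; q_7 = 0.55 × 0.62 × 0.9 = 0.3069 m³/s
w_8 = (9.6 − 8.5)/2 = 0.55 m; q_8 = 0.49 × 0.32 × 0.55 = 0.08624 m³/s
Q = Σ qᵢ = 5.812 m³/s

5.81 m³/s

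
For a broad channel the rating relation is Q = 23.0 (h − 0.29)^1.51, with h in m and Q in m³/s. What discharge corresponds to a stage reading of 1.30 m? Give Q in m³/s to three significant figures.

Q = 23.0 × (1.30 − 0.29)^1.51 = 23.0 × 1.01^1.51 = 23.35 m³/s

23.3 m³/s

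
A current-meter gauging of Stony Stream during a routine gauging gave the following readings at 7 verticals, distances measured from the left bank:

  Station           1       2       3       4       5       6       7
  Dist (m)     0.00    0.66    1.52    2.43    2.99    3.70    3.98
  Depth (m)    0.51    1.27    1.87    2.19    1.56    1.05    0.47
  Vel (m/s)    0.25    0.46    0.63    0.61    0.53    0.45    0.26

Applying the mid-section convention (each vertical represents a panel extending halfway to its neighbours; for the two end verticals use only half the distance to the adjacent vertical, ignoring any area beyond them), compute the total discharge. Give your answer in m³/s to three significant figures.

w_1 = (0.66 − 0.00)/2 = 0.33 m; q_1 = 0.25 × 0.51 × 0.33 = 0.04208 m³/s
w_2 = (1.52 − 0.00)/2 = 0.76 m; q_2 = 0.46 × 1.27 × 0.76 = 0.4440 m³/s
w_3 = (2.43 − 0.66)/2 = 0.885 m; q_3 = 0.63 × 1.87 × 0.885 = 1.043 m³/s
w_4 = (2.99 − 1.52)/2 = 0.735 m; q_4 = 0.61 × 2.19 × 0.735 = 0.9819 m³/s
w_5 = (3.70 − 2.43)/2 = 0.635 m; q_5 = 0.53 × 1.56 × 0.635 = 0.5250 m³/s
w_6 = (3.98 − 2.99)/2 = 0.495 m; q_6 = 0.45 × 1.05 × 0.495 = 0.2339 m³/s
w_7 = (3.98 − 3.70)/2 = 0.14 m; q_7 = 0.26 × 0.47 × 0.14 = 0.01711 m³/s
Q = Σ qᵢ = 3.287 m³/s

3.29 m³/s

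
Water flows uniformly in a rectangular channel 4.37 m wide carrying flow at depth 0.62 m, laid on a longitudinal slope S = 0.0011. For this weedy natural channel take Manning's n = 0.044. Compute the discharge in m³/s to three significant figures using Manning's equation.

1.26 m³/s

A = b·y = 4.37 × 0.62 = 2.709 m²
P = b + 2y = 4.37 + 2×0.62 = 5.610 m
R = A/P = 2.709/5.610 = 0.4830 m
Q = (1/n)·A·R^(2/3)·S^(1/2) = (1/0.044) × 2.709 × 0.4830^(2/3) × 0.0011^(1/2) = 1.257 m³/s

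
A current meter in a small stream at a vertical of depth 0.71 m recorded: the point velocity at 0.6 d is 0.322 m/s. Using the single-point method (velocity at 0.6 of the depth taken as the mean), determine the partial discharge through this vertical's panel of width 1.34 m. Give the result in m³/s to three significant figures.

0.306 m³/s

v̄ = v₀.₆ = 0.322 m/s
q = v̄ × d × w = 0.3220 × 0.71 × 1.34 = 0.3064 m³/s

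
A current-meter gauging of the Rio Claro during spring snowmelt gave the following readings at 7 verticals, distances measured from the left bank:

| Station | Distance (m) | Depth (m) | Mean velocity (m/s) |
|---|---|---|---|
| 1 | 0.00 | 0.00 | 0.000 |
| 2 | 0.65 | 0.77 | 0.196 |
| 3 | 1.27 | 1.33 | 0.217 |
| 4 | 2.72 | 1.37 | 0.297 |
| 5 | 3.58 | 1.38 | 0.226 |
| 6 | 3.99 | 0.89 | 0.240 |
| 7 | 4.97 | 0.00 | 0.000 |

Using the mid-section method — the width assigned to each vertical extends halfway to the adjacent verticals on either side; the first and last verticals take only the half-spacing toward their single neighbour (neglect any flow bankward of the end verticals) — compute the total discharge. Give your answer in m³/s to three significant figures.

1.21 m³/s

w_2 = (1.27 − 0.00)/2 = 0.635 m; q_2 = 0.196 × 0.77 × 0.635 = 0.09583 m³/s
w_3 = (2.72 − 0.65)/2 = 1.035 m; q_3 = 0.217 × 1.33 × 1.035 = 0.2987 m³/s
w_4 = (3.58 − 1.27)/2 = 1.155 m; q_4 = 0.297 × 1.37 × 1.155 = 0.4700 m³/s
w_5 = (3.99 − 2.72)/2 = 0.635 m; q_5 = 0.226 × 1.38 × 0.635 = 0.1980 m³/s
w_6 = (4.97 − 3.58)/2 = 0.695 m; q_6 = 0.240 × 0.89 × 0.695 = 0.1485 m³/s
Stations 1, 7 contribute zero (depth or velocity is 0).
Q = Σ qᵢ = 1.211 m³/s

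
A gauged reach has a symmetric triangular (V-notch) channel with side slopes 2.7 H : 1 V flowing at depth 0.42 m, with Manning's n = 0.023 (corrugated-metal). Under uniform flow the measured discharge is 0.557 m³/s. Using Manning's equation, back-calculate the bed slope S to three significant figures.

0.00631

A = z·y² = 2.7×0.42² = 0.4763 m²
P = 2y√(1+z²) = 2×0.42×√(1+2.7²) = 2.419 m
R = A/P = 0.4763/2.419 = 0.1969 m
S = (Q·n / (1·A·R^(2/3)))² = (0.557×0.023 / (1×0.4763×0.3385))² = 0.006315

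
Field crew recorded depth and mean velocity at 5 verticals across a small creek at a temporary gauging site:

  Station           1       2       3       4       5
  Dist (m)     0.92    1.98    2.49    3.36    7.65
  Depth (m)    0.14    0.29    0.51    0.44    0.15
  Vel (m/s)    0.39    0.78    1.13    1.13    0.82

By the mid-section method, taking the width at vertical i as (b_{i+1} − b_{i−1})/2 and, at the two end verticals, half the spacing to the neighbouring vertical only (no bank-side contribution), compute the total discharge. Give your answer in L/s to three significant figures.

2150 L/s

w_1 = (1.98 − 0.92)/2 = 0.53 m; q_1 = 0.39 × 0.14 × 0.53 = 0.02894 m³/s
w_2 = (2.49 − 0.92)/2 = 0.785 m; q_2 = 0.78 × 0.29 × 0.785 = 0.1776 m³/s
w_3 = (3.36 − 1.98)/2 = 0.69 m; q_3 = 1.13 × 0.51 × 0.69 = 0.3976 m³/s
w_4 = (7.65 − 2.49)/2 = 2.58 m; q_4 = 1.13 × 0.44 × 2.58 = 1.283 m³/s
w_5 = (7.65 − 3.36)/2 = 2.145 m; q_5 = 0.82 × 0.15 × 2.145 = 0.2638 m³/s
Q = Σ qᵢ = 2.151 m³/s
= 2.151 × 1000 = 2151 L/s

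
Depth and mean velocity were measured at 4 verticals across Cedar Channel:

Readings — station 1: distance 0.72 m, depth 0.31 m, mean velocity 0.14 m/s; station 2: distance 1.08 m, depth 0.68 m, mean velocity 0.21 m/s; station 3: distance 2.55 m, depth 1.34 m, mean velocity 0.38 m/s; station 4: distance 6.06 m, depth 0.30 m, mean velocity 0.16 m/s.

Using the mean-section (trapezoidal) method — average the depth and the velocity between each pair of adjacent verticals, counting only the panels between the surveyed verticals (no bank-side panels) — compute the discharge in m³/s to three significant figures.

Panel 1-2: Δb = 0.36 m, d̄ = (0.31+0.68)/2 = 0.495, v̄ = (0.14+0.21)/2 = 0.175 → q = 0.36×0.495×0.175 = 0.03119 m³/s
Panel 2-3: Δb = 1.47 m, d̄ = (0.68+1.34)/2 = 1.01, v̄ = (0.21+0.38)/2 = 0.295 → q = 1.47×1.01×0.295 = 0.4380 m³/s
Panel 3-4: Δb = 3.51 m, d̄ = (1.34+0.30)/2 = 0.82, v̄ = (0.38+0.16)/2 = 0.27 → q = 3.51×0.82×0.27 = 0.7771 m³/s
Q = Σ q = 1.246 m³/s

1.25 m³/s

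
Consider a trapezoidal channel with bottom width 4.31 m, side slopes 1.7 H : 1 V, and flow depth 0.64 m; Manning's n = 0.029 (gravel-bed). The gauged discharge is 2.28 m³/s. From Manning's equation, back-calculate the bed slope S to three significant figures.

0.000910

A = (b + z·y)·y = (4.31 + 1.7×0.64)×0.64 = 3.455 m²
P = b + 2y√(1+z²) = 4.31 + 2×0.64×√(1+1.7²) = 6.835 m
R = A/P = 3.455/6.835 = 0.5055 m
S = (Q·n / (1·A·R^(2/3)))² = (2.28×0.029 / (1×3.455×0.6346))² = 0.0009097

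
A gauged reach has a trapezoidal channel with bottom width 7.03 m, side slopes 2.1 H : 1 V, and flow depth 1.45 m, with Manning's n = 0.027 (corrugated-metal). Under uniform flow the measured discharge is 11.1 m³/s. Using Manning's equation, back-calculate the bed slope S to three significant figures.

0.000389

A = (b + z·y)·y = (7.03 + 2.1×1.45)×1.45 = 14.61 m²
P = b + 2y√(1+z²) = 7.03 + 2×1.45×√(1+2.1²) = 13.78 m
R = A/P = 14.61/13.78 = 1.061 m
S = (Q·n / (1·A·R^(2/3)))² = (11.1×0.027 / (1×14.61×1.040))² = 0.0003892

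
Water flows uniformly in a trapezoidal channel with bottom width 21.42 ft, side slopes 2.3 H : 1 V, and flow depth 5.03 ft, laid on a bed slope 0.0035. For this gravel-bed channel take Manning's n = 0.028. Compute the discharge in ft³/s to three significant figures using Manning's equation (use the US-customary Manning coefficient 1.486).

1210 ft³/s

A = (b + z·y)·y = (21.42 + 2.3×5.03)×5.03 = 165.9 ft²
P = b + 2y√(1+z²) = 21.42 + 2×5.03×√(1+2.3²) = 46.65 ft
R = A/P = 165.9/46.65 = 3.557 ft
Q = (1.486/n)·A·R^(2/3)·S^(1/2) = (1.486/0.028) × 165.9 × 3.557^(2/3) × 0.0035^(1/2) = 1214 ft³/s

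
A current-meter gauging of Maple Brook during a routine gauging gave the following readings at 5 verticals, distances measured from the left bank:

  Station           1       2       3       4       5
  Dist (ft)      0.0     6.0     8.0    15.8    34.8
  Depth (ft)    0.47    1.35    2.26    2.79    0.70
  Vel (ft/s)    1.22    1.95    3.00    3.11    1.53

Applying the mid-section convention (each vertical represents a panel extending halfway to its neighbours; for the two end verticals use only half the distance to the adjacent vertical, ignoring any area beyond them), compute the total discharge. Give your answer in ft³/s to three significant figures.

w_1 = (6.0 − 0.0)/2 = 3 ft; q_1 = 1.22 × 0.47 × 3 = 1.720 ft³/s
w_2 = (8.0 − 0.0)/2 = 4 ft; q_2 = 1.95 × 1.35 × 4 = 10.53 ft³/s
w_3 = (15.8 − 6.0)/2 = 4.9 ft; q_3 = 3.00 × 2.26 × 4.9 = 33.22 ft³/s
w_4 = (34.8 − 8.0)/2 = 13.4 ft; q_4 = 3.11 × 2.79 × 13.4 = 116.3 ft³/s
w_5 = (34.8 − 15.8)/2 = 9.5 ft; q_5 = 1.53 × 0.70 × 9.5 = 10.17 ft³/s
Q = Σ qᵢ = 171.9 ft³/s

172 ft³/s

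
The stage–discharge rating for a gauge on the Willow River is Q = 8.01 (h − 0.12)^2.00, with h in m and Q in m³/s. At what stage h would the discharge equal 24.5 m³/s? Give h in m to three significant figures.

h − h₀ = (Q/C)^(1/b) = (24.5/8.01)^(1/2.00) = 1.749 m
h = 0.12 + 1.749 = 1.869 m

1.87 m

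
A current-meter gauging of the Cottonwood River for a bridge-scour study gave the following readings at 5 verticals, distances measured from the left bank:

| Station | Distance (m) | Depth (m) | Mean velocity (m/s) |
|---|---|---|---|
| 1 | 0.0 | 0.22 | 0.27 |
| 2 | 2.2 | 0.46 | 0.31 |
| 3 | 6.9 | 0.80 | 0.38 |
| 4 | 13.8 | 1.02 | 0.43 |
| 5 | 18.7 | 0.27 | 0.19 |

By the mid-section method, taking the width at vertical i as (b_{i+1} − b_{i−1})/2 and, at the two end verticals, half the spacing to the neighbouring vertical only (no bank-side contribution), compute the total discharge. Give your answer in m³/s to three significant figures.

w_1 = (2.2 − 0.0)/2 = 1.1 m; q_1 = 0.27 × 0.22 × 1.1 = 0.06534 m³/s
w_2 = (6.9 − 0.0)/2 = 3.45 m; q_2 = 0.31 × 0.46 × 3.45 = 0.4920 m³/s
w_3 = (13.8 − 2.2)/2 = 5.8 m; q_3 = 0.38 × 0.80 × 5.8 = 1.763 m³/s
w_4 = (18.7 − 6.9)/2 = 5.9 m; q_4 = 0.43 × 1.02 × 5.9 = 2.588 m³/s
w_5 = (18.7 − 13.8)/2 = 2.45 m; q_5 = 0.19 × 0.27 × 2.45 = 0.1257 m³/s
Q = Σ qᵢ = 5.034 m³/s

5.03 m³/s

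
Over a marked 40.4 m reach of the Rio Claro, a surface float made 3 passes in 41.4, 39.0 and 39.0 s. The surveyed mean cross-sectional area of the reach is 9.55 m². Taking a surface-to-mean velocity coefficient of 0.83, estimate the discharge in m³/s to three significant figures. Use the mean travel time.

t̄ = (41.4 + 39.0 + 39.0) / 3 = 39.8 s
v_surface = L / t̄ = 40.4 / 39.8 = 1.015 m/s
v_mean = 0.83 × 1.015 = 0.8425 m/s
Q = A × v_mean = 9.55 × 0.8425 = 8.046 m³/s

8.05 m³/s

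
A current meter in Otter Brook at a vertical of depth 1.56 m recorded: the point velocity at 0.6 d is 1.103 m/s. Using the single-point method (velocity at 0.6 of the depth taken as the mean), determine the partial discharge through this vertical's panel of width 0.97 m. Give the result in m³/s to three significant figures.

v̄ = v₀.₆ = 1.103 m/s
q = v̄ × d × w = 1.103 × 1.56 × 0.97 = 1.669 m³/s

1.67 m³/s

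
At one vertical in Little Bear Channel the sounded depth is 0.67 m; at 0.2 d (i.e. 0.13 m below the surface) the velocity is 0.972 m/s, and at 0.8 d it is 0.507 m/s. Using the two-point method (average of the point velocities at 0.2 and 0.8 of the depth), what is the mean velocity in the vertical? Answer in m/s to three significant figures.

v̄ = (0.972 + 0.507) / 2 = 0.7395 m/s

0.740 m/s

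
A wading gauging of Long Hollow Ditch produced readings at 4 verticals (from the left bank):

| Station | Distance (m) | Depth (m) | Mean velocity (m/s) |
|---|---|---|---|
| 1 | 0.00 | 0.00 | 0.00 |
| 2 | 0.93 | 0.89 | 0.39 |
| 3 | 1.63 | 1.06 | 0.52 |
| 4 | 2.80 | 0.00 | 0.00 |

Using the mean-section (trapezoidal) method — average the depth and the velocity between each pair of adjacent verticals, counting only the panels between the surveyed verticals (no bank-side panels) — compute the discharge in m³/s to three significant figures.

0.552 m³/s

Panel 1-2: Δb = 0.93 m, d̄ = (0.00+0.89)/2 = 0.445, v̄ = (0.00+0.39)/2 = 0.195 → q = 0.93×0.445×0.195 = 0.08070 m³/s
Panel 2-3: Δb = 0.7 m, d̄ = (0.89+1.06)/2 = 0.975, v̄ = (0.39+0.52)/2 = 0.455 → q = 0.7×0.975×0.455 = 0.3105 m³/s
Panel 3-4: Δb = 1.17 m, d̄ = (1.06+0.00)/2 = 0.53, v̄ = (0.52+0.00)/2 = 0.26 → q = 1.17×0.53×0.26 = 0.1612 m³/s
Q = Σ q = 0.5525 m³/s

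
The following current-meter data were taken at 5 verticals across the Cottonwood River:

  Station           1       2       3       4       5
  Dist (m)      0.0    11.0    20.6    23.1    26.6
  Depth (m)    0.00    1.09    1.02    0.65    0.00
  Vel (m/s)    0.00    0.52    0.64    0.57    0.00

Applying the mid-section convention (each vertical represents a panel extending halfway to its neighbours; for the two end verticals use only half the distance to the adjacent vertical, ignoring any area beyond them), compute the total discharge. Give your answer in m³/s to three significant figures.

10.9 m³/s

w_2 = (20.6 − 0.0)/2 = 10.3 m; q_2 = 0.52 × 1.09 × 10.3 = 5.838 m³/s
w_3 = (23.1 − 11.0)/2 = 6.05 m; q_3 = 0.64 × 1.02 × 6.05 = 3.949 m³/s
w_4 = (26.6 − 20.6)/2 = 3 m; q_4 = 0.57 × 0.65 × 3 = 1.112 m³/s
Stations 1, 5 contribute zero (depth or velocity is 0).
Q = Σ qᵢ = 10.90 m³/s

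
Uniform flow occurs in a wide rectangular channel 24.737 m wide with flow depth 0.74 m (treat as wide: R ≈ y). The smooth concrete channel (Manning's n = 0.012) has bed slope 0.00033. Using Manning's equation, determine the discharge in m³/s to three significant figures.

A = b·y = 24.737 × 0.74 = 18.31 m²
Wide channel: R ≈ y = 0.74 m
Q = (1/n)·A·R^(2/3)·S^(1/2) = (1/0.012) × 18.31 × 0.7400^(2/3) × 0.00033^(1/2) = 22.67 m³/s

22.7 m³/s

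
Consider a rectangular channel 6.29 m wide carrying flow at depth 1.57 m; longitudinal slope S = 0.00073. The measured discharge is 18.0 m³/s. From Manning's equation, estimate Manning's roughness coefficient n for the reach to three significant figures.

A = b·y = 6.29 × 1.57 = 9.875 m²
P = b + 2y = 6.29 + 2×1.57 = 9.430 m
R = A/P = 9.875/9.430 = 1.047 m
n = (1/Q)·A·R^(2/3)·S^(1/2) = (1/18.0) × 9.875 × 1.031 × 0.02702 = 0.01529

0.0153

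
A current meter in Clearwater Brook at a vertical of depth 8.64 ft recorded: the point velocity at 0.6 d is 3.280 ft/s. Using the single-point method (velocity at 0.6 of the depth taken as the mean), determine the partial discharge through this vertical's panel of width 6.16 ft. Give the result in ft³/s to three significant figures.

v̄ = v₀.₆ = 3.280 ft/s
q = v̄ × d × w = 3.280 × 8.64 × 6.16 = 174.6 ft³/s

175 ft³/s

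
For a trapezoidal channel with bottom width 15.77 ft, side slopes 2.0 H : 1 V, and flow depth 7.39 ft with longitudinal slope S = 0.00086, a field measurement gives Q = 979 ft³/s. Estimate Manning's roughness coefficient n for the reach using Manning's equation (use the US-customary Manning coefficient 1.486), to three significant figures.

A = (b + z·y)·y = (15.77 + 2.0×7.39)×7.39 = 225.8 ft²
P = b + 2y√(1+z²) = 15.77 + 2×7.39×√(1+2.0²) = 48.82 ft
R = A/P = 225.8/48.82 = 4.625 ft
n = (1.486/Q)·A·R^(2/3)·S^(1/2) = (1.486/979) × 225.8 × 2.776 × 0.02933 = 0.02789

0.0279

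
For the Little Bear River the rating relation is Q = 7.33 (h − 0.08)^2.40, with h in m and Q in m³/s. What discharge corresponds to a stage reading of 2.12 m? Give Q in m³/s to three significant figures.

40.6 m³/s

Q = 7.33 × (2.12 − 0.08)^2.40 = 7.33 × 2.04^2.40 = 40.57 m³/s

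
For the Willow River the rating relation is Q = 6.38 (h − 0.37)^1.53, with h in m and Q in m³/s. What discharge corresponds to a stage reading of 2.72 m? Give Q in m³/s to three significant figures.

23.6 m³/s

Q = 6.38 × (2.72 − 0.37)^1.53 = 6.38 × 2.35^1.53 = 23.58 m³/s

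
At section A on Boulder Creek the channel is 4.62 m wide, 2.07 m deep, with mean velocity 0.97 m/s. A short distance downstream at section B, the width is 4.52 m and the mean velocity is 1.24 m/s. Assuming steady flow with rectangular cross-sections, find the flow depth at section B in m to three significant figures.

1.66 m

Q = A₁V₁ = (4.62×2.07) × 0.97 = 9.276 m³/s
d₂ = Q/(b₂ V₂) = 9.276/(4.52×1.24) = 1.655 m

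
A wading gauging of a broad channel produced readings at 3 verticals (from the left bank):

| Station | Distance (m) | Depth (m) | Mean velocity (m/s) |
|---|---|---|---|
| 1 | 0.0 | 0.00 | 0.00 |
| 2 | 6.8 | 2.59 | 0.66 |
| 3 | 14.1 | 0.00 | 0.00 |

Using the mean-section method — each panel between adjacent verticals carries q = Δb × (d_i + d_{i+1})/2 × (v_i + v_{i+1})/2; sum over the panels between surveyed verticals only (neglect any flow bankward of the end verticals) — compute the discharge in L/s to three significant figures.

6030 L/s

Panel 1-2: Δb = 6.8 m, d̄ = (0.00+2.59)/2 = 1.295, v̄ = (0.00+0.66)/2 = 0.33 → q = 6.8×1.295×0.33 = 2.906 m³/s
Panel 2-3: Δb = 7.3 m, d̄ = (2.59+0.00)/2 = 1.295, v̄ = (0.66+0.00)/2 = 0.33 → q = 7.3×1.295×0.33 = 3.120 m³/s
Q = Σ q = 6.026 m³/s
= 6.026 × 1000 = 6026 L/s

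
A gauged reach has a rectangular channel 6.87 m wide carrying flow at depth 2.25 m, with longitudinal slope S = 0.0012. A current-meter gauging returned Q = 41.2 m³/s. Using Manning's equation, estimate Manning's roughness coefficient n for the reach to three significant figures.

0.0159

A = b·y = 6.87 × 2.25 = 15.46 m²
P = b + 2y = 6.87 + 2×2.25 = 11.37 m
R = A/P = 15.46/11.37 = 1.359 m
n = (1/Q)·A·R^(2/3)·S^(1/2) = (1/41.2) × 15.46 × 1.227 × 0.03464 = 0.01595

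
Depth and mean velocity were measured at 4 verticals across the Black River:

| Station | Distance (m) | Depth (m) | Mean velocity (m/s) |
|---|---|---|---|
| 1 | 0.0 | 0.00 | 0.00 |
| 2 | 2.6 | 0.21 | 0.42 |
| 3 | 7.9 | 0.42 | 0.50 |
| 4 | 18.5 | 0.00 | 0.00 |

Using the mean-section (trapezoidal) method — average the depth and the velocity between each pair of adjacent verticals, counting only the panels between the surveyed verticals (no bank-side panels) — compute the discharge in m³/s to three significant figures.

Panel 1-2: Δb = 2.6 m, d̄ = (0.00+0.21)/2 = 0.105, v̄ = (0.00+0.42)/2 = 0.21 → q = 2.6×0.105×0.21 = 0.05733 m³/s
Panel 2-3: Δb = 5.3 m, d̄ = (0.21+0.42)/2 = 0.315, v̄ = (0.42+0.50)/2 = 0.46 → q = 5.3×0.315×0.46 = 0.7680 m³/s
Panel 3-4: Δb = 10.6 m, d̄ = (0.42+0.00)/2 = 0.21, v̄ = (0.50+0.00)/2 = 0.25 → q = 10.6×0.21×0.25 = 0.5565 m³/s
Q = Σ q = 1.382 m³/s

1.38 m³/s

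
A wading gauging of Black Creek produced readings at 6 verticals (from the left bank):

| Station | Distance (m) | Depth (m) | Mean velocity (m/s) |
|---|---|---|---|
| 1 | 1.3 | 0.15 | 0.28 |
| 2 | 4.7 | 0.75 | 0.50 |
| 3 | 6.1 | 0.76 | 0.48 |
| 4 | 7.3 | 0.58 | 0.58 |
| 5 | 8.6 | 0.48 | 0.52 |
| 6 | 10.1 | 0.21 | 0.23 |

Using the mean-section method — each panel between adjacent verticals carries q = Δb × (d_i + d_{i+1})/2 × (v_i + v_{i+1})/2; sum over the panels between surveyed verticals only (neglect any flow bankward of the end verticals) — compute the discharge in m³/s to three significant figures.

2.11 m³/s

Panel 1-2: Δb = 3.4 m, d̄ = (0.15+0.75)/2 = 0.45, v̄ = (0.28+0.50)/2 = 0.39 → q = 3.4×0.45×0.39 = 0.5967 m³/s
Panel 2-3: Δb = 1.4 m, d̄ = (0.75+0.76)/2 = 0.755, v̄ = (0.50+0.48)/2 = 0.49 → q = 1.4×0.755×0.49 = 0.5179 m³/s
Panel 3-4: Δb = 1.2 m, d̄ = (0.76+0.58)/2 = 0.67, v̄ = (0.48+0.58)/2 = 0.53 → q = 1.2×0.67×0.53 = 0.4261 m³/s
Panel 4-5: Δb = 1.3 m, d̄ = (0.58+0.48)/2 = 0.53, v̄ = (0.58+0.52)/2 = 0.55 → q = 1.3×0.53×0.55 = 0.3790 m³/s
Panel 5-6: Δb = 1.5 m, d̄ = (0.48+0.21)/2 = 0.345, v̄ = (0.52+0.23)/2 = 0.375 → q = 1.5×0.345×0.375 = 0.1941 m³/s
Q = Σ q = 2.114 m³/s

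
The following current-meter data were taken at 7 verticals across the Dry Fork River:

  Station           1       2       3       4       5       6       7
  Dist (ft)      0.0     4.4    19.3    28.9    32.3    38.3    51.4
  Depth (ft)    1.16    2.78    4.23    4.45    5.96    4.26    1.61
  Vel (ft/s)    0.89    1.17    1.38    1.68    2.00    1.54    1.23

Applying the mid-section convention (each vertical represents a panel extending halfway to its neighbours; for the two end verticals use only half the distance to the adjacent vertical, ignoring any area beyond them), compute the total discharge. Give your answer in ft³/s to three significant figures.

285 ft³/s

w_1 = (4.4 − 0.0)/2 = 2.2 ft; q_1 = 0.89 × 1.16 × 2.2 = 2.271 ft³/s
w_2 = (19.3 − 0.0)/2 = 9.65 ft; q_2 = 1.17 × 2.78 × 9.65 = 31.39 ft³/s
w_3 = (28.9 − 4.4)/2 = 12.25 ft; q_3 = 1.38 × 4.23 × 12.25 = 71.51 ft³/s
w_4 = (32.3 − 19.3)/2 = 6.5 ft; q_4 = 1.68 × 4.45 × 6.5 = 48.59 ft³/s
w_5 = (38.3 − 28.9)/2 = 4.7 ft; q_5 = 2.00 × 5.96 × 4.7 = 56.02 ft³/s
w_6 = (51.4 − 32.3)/2 = 9.55 ft; q_6 = 1.54 × 4.26 × 9.55 = 62.65 ft³/s
w_7 = (51.4 − 38.3)/2 = 6.55 ft; q_7 = 1.23 × 1.61 × 6.55 = 12.97 ft³/s
Q = Σ qᵢ = 285.4 ft³/s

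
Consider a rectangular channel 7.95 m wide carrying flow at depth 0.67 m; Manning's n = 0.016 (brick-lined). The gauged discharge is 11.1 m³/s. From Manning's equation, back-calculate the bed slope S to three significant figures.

A = b·y = 7.95 × 0.67 = 5.327 m²
P = b + 2y = 7.95 + 2×0.67 = 9.290 m
R = A/P = 5.327/9.290 = 0.5734 m
S = (Q·n / (1·A·R^(2/3)))² = (11.1×0.016 / (1×5.327×0.6902))² = 0.002334

0.00233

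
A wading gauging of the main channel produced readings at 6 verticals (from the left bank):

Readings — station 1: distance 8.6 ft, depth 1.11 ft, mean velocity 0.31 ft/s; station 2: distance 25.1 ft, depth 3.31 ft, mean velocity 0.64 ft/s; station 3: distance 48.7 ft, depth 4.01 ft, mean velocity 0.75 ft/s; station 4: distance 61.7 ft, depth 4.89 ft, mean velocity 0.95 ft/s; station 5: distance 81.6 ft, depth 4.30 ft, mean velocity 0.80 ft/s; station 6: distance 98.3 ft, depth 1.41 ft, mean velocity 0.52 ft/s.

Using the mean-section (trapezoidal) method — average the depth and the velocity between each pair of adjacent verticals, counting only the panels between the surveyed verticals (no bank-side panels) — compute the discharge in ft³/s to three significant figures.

238 ft³/s

Panel 1-2: Δb = 16.5 ft, d̄ = (1.11+3.31)/2 = 2.21, v̄ = (0.31+0.64)/2 = 0.475 → q = 16.5×2.21×0.475 = 17.32 ft³/s
Panel 2-3: Δb = 23.6 ft, d̄ = (3.31+4.01)/2 = 3.66, v̄ = (0.64+0.75)/2 = 0.695 → q = 23.6×3.66×0.695 = 60.03 ft³/s
Panel 3-4: Δb = 13 ft, d̄ = (4.01+4.89)/2 = 4.45, v̄ = (0.75+0.95)/2 = 0.85 → q = 13×4.45×0.85 = 49.17 ft³/s
Panel 4-5: Δb = 19.9 ft, d̄ = (4.89+4.30)/2 = 4.595, v̄ = (0.95+0.80)/2 = 0.875 → q = 19.9×4.595×0.875 = 80.01 ft³/s
Panel 5-6: Δb = 16.7 ft, d̄ = (4.30+1.41)/2 = 2.855, v̄ = (0.80+0.52)/2 = 0.66 → q = 16.7×2.855×0.66 = 31.47 ft³/s
Q = Σ q = 238.0 ft³/s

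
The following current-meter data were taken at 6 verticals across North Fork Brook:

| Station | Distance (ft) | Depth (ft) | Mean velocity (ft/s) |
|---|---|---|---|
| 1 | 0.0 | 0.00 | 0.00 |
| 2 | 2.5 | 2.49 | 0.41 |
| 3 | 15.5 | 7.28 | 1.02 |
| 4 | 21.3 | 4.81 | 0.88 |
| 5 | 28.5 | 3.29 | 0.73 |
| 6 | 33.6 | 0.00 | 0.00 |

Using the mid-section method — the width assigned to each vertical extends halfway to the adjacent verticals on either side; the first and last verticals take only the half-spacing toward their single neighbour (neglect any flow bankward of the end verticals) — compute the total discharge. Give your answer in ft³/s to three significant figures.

120 ft³/s

w_2 = (15.5 − 0.0)/2 = 7.75 ft; q_2 = 0.41 × 2.49 × 7.75 = 7.912 ft³/s
w_3 = (21.3 − 2.5)/2 = 9.4 ft; q_3 = 1.02 × 7.28 × 9.4 = 69.80 ft³/s
w_4 = (28.5 − 15.5)/2 = 6.5 ft; q_4 = 0.88 × 4.81 × 6.5 = 27.51 ft³/s
w_5 = (33.6 − 21.3)/2 = 6.15 ft; q_5 = 0.73 × 3.29 × 6.15 = 14.77 ft³/s
Stations 1, 6 contribute zero (depth or velocity is 0).
Q = Σ qᵢ = 120.0 ft³/s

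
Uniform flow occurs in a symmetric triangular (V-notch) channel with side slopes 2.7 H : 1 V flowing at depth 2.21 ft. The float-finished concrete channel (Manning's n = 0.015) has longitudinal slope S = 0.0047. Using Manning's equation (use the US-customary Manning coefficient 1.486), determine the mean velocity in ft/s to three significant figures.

A = z·y² = 2.7×2.21² = 13.19 ft²
P = 2y√(1+z²) = 2×2.21×√(1+2.7²) = 12.73 ft
R = A/P = 13.19/12.73 = 1.036 ft
Q = (1.486/n)·A·R^(2/3)·S^(1/2) = (1.486/0.015) × 13.19 × 1.036^(2/3) × 0.0047^(1/2) = 91.71 ft³/s
V = Q/A = 91.71/13.19 = 6.955 ft/s

6.95 ft/s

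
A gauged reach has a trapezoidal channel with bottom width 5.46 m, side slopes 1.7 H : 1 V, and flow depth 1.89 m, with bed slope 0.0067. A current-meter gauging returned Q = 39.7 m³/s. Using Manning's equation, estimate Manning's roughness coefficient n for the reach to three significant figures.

0.0396

A = (b + z·y)·y = (5.46 + 1.7×1.89)×1.89 = 16.39 m²
P = b + 2y√(1+z²) = 5.46 + 2×1.89×√(1+1.7²) = 12.92 m
R = A/P = 16.39/12.92 = 1.269 m
n = (1/Q)·A·R^(2/3)·S^(1/2) = (1/39.7) × 16.39 × 1.172 × 0.08185 = 0.03962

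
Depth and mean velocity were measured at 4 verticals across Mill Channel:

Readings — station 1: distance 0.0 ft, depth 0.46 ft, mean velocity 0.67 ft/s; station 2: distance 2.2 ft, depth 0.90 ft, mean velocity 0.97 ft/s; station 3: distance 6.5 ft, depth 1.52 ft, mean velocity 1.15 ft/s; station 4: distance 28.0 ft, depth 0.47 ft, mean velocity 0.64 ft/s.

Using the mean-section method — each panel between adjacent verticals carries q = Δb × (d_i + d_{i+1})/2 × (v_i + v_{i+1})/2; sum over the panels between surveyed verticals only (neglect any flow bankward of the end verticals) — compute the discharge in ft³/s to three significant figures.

Panel 1-2: Δb = 2.2 ft, d̄ = (0.46+0.90)/2 = 0.68, v̄ = (0.67+0.97)/2 = 0.82 → q = 2.2×0.68×0.82 = 1.227 ft³/s
Panel 2-3: Δb = 4.3 ft, d̄ = (0.90+1.52)/2 = 1.21, v̄ = (0.97+1.15)/2 = 1.06 → q = 4.3×1.21×1.06 = 5.515 ft³/s
Panel 3-4: Δb = 21.5 ft, d̄ = (1.52+0.47)/2 = 0.995, v̄ = (1.15+0.64)/2 = 0.895 → q = 21.5×0.995×0.895 = 19.15 ft³/s
Q = Σ q = 25.89 ft³/s

25.9 ft³/s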